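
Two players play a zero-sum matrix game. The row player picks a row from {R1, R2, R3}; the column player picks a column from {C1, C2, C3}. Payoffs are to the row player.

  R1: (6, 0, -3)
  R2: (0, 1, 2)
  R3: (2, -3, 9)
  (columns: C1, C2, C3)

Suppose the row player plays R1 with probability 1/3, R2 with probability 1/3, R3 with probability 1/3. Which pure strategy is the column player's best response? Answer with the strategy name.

If the column player plays C1, the row player's expected payoff is (1/3)·6 + (1/3)·0 + (1/3)·2 = 8/3.
If the column player plays C2, the row player's expected payoff is (1/3)·0 + (1/3)·1 + (1/3)·(-3) = -2/3.
If the column player plays C3, the row player's expected payoff is (1/3)·(-3) + (1/3)·2 + (1/3)·9 = 8/3.
The column player minimizes the row player's payoff; the smallest is -2/3, so the best response is C2.

C2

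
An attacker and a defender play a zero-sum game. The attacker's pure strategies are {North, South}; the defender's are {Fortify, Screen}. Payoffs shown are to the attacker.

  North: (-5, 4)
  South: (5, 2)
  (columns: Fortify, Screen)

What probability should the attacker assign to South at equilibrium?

3/4

Row minima: North → -5, South → 2; maximin = 2.
Column maxima: Fortify → 5, Screen → 4; minimax = 4.
2 ≠ 4, so there is no saddle point; optimal play is mixed.
Let the attacker play North with probability p. Expected payoff against Fortify: (-5)p + 5(1−p) = −10p + 5; against Screen: 4p + 2(1−p) = 2p + 2.
Setting these equal: −10p + 5 = 2p + 2 ⇒ −12p = -3 ⇒ p = 1/4, and the value is (-10)·(1/4) + 5 = 5/2.
For the defender: with q = P(Fortify), equating North's and South's payoffs gives −9q + 4 = 3q + 2 ⇒ q = 1/6.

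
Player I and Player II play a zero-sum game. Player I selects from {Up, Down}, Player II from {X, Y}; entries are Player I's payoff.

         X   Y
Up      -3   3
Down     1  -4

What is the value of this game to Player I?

Row minima: Up → -3, Down → -4; maximin = -3.
Column maxima: X → 1, Y → 3; minimax = 1.
-3 ≠ 1, so there is no saddle point; optimal play is mixed.
Let Player I play Up with probability p. Expected payoff against X: (-3)p + 1(1−p) = −4p + 1; against Y: 3p + (-4)(1−p) = 7p − 4.
Setting these equal: −4p + 1 = 7p − 4 ⇒ −11p = -5 ⇒ p = 5/11, and the value is (-4)·(5/11) + 1 = -9/11.
For Player II: with q = P(X), equating Up's and Down's payoffs gives −6q + 3 = 5q − 4 ⇒ q = 7/11.

-9/11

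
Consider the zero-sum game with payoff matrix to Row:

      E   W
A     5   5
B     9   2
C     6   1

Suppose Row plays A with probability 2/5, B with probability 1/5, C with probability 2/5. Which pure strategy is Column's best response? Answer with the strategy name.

W

If Column plays E, Row's expected payoff is (2/5)·5 + (1/5)·9 + (2/5)·6 = 31/5.
If Column plays W, Row's expected payoff is (2/5)·5 + (1/5)·2 + (2/5)·1 = 14/5.
Column minimizes Row's payoff; the smallest is 14/5, so the best response is W.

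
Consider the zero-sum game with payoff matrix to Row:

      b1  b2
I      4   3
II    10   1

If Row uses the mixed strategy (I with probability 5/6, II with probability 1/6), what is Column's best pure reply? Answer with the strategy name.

b2

If Column plays b1, Row's expected payoff is (5/6)·4 + (1/6)·10 = 5.
If Column plays b2, Row's expected payoff is (5/6)·3 + (1/6)·1 = 8/3.
Column minimizes Row's payoff; the smallest is 8/3, so the best response is b2.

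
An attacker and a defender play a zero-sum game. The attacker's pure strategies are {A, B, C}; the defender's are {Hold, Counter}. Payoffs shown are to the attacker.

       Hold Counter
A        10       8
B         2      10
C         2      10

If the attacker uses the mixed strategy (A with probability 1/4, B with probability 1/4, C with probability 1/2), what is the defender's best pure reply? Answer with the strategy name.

If the defender plays Hold, the attacker's expected payoff is (1/4)·10 + (1/4)·2 + (1/2)·2 = 4.
If the defender plays Counter, the attacker's expected payoff is (1/4)·8 + (1/4)·10 + (1/2)·10 = 19/2.
The defender minimizes the attacker's payoff; the smallest is 4, so the best response is Hold.

Hold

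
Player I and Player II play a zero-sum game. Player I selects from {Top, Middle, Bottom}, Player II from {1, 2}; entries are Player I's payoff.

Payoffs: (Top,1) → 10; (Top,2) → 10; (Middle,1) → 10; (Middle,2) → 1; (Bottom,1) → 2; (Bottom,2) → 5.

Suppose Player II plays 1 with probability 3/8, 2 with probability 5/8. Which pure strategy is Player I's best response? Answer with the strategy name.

Expected payoff of Top: (3/8)·10 + (5/8)·10 = 10.
Expected payoff of Middle: (3/8)·10 + (5/8)·1 = 35/8.
Expected payoff of Bottom: (3/8)·2 + (5/8)·5 = 31/8.
The largest is 10, so Player I's best response is Top.

Top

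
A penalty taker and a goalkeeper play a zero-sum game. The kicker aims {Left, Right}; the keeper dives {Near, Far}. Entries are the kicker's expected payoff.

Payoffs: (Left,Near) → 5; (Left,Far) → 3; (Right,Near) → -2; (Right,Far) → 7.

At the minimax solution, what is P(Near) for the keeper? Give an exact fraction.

Row minima: Left → 3, Right → -2; maximin = 3.
Column maxima: Near → 5, Far → 7; minimax = 5.
3 ≠ 5, so there is no saddle point; optimal play is mixed.
Let the kicker play Left with probability p. Expected payoff against Near: 5p + (-2)(1−p) = 7p − 2; against Far: 3p + 7(1−p) = −4p + 7.
Setting these equal: 7p − 2 = −4p + 7 ⇒ 11p = 9 ⇒ p = 9/11, and the value is (7)·(9/11) − 2 = 41/11.
For the keeper: with q = P(Near), equating Left's and Right's payoffs gives 2q + 3 = −9q + 7 ⇒ q = 4/11.

4/11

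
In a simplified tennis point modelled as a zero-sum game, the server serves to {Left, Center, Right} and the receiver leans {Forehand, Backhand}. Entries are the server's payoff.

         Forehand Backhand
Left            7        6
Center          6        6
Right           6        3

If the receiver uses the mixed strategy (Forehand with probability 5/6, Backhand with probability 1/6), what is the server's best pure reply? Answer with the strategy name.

Expected payoff of Left: (5/6)·7 + (1/6)·6 = 41/6.
Expected payoff of Center: (5/6)·6 + (1/6)·6 = 6.
Expected payoff of Right: (5/6)·6 + (1/6)·3 = 11/2.
The largest is 41/6, so the server's best response is Left.

Left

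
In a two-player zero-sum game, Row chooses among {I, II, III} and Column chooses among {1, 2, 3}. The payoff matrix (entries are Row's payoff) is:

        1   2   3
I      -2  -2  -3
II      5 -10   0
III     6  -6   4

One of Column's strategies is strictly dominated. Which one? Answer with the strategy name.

1

3 holds Row's payoff strictly below 1 in every row: -3 < -2, 0 < 5, 4 < 6.
So 1 is strictly dominated for Column.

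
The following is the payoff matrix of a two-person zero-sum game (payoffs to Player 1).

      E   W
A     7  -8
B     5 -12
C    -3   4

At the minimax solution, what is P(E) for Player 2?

6/11

Row minima: A → -8, B → -12, C → -3; maximin = -3.
Column maxima: E → 7, W → 4; minimax = 4.
-3 ≠ 4, so there is no saddle point; optimal play is mixed.
B is strictly dominated by A, so Player 1 never plays it.
On the remaining 2×2 (A, C vs E, W):
Let Player 1 play A with probability p. Expected payoff against E: 7p + (-3)(1−p) = 10p − 3; against W: (-8)p + 4(1−p) = −12p + 4.
Setting these equal: 10p − 3 = −12p + 4 ⇒ 22p = 7 ⇒ p = 7/22, and the value is (10)·(7/22) − 3 = 2/11.
For Player 2: with q = P(E), equating A's and C's payoffs gives 15q − 8 = −7q + 4 ⇒ q = 6/11.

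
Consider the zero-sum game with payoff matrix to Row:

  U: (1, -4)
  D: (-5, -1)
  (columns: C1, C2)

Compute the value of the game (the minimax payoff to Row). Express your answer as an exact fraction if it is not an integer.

Row minima: U → -4, D → -5; maximin = -4.
Column maxima: C1 → 1, C2 → -1; minimax = -1.
-4 ≠ -1, so there is no saddle point; optimal play is mixed.
Let Row play U with probability p. Expected payoff against C1: 1p + (-5)(1−p) = 6p − 5; against C2: (-4)p + (-1)(1−p) = −3p − 1.
Setting these equal: 6p − 5 = −3p − 1 ⇒ 9p = 4 ⇒ p = 4/9, and the value is (6)·(4/9) − 5 = -7/3.
For Column: with q = P(C1), equating U's and D's payoffs gives 5q − 4 = −4q − 1 ⇒ q = 1/3.

-7/3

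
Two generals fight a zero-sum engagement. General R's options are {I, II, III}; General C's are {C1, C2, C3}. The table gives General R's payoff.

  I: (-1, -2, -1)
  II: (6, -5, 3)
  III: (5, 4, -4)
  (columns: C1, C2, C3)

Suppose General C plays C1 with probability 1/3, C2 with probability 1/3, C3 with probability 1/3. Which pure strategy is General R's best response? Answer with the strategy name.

Expected payoff of I: (1/3)·(-1) + (1/3)·(-2) + (1/3)·(-1) = -4/3.
Expected payoff of II: (1/3)·6 + (1/3)·(-5) + (1/3)·3 = 4/3.
Expected payoff of III: (1/3)·5 + (1/3)·4 + (1/3)·(-4) = 5/3.
The largest is 5/3, so General R's best response is III.

III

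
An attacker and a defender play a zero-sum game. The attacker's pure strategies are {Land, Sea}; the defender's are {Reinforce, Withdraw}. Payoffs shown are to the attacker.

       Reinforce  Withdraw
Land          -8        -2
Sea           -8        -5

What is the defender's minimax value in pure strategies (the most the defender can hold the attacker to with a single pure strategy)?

-8

Column maxima: Reinforce → -8, Withdraw → -2.
The smallest of these is -8.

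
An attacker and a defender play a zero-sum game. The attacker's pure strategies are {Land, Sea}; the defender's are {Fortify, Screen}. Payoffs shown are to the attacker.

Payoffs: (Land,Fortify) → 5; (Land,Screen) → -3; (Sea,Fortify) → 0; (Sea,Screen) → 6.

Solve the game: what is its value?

15/7

Row minima: Land → -3, Sea → 0; maximin = 0.
Column maxima: Fortify → 5, Screen → 6; minimax = 5.
0 ≠ 5, so there is no saddle point; optimal play is mixed.
Let the attacker play Land with probability p. Expected payoff against Fortify: 5p + 0(1−p) = 5p; against Screen: (-3)p + 6(1−p) = −9p + 6.
Setting these equal: 5p = −9p + 6 ⇒ 14p = 6 ⇒ p = 3/7, and the value is (5)·(3/7) = 15/7.
For the defender: with q = P(Fortify), equating Land's and Sea's payoffs gives 8q − 3 = −6q + 6 ⇒ q = 9/14.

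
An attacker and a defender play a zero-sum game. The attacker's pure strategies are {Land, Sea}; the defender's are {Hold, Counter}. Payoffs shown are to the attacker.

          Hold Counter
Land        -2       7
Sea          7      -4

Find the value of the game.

41/20

Row minima: Land → -2, Sea → -4; maximin = -2.
Column maxima: Hold → 7, Counter → 7; minimax = 7.
-2 ≠ 7, so there is no saddle point; optimal play is mixed.
Let the attacker play Land with probability p. Expected payoff against Hold: (-2)p + 7(1−p) = −9p + 7; against Counter: 7p + (-4)(1−p) = 11p − 4.
Setting these equal: −9p + 7 = 11p − 4 ⇒ −20p = -11 ⇒ p = 11/20, and the value is (-9)·(11/20) + 7 = 41/20.
For the defender: with q = P(Hold), equating Land's and Sea's payoffs gives −9q + 7 = 11q − 4 ⇒ q = 11/20.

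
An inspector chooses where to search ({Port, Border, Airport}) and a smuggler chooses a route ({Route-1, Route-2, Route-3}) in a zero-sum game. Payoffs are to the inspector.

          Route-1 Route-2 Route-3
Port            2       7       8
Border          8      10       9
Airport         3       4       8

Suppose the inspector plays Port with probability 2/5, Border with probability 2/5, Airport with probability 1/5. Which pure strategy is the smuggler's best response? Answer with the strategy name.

Route-1

If the smuggler plays Route-1, the inspector's expected payoff is (2/5)·2 + (2/5)·8 + (1/5)·3 = 23/5.
If the smuggler plays Route-2, the inspector's expected payoff is (2/5)·7 + (2/5)·10 + (1/5)·4 = 38/5.
If the smuggler plays Route-3, the inspector's expected payoff is (2/5)·8 + (2/5)·9 + (1/5)·8 = 42/5.
The smuggler minimizes the inspector's payoff; the smallest is 23/5, so the best response is Route-1.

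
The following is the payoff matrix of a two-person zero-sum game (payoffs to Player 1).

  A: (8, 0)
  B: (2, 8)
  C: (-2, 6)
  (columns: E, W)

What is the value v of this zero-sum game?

Row minima: A → 0, B → 2, C → -2; maximin = 2.
Column maxima: E → 8, W → 8; minimax = 8.
2 ≠ 8, so there is no saddle point; optimal play is mixed.
C is strictly dominated by B, so Player 1 never plays it.
On the remaining 2×2 (A, B vs E, W):
Let Player 1 play A with probability p. Expected payoff against E: 8p + 2(1−p) = 6p + 2; against W: 0p + 8(1−p) = −8p + 8.
Setting these equal: 6p + 2 = −8p + 8 ⇒ 14p = 6 ⇒ p = 3/7, and the value is (6)·(3/7) + 2 = 32/7.
For Player 2: with q = P(E), equating A's and B's payoffs gives 8q = −6q + 8 ⇒ q = 4/7.

32/7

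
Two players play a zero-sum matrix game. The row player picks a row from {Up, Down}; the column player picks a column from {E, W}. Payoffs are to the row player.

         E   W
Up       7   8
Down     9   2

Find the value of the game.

29/4

Row minima: Up → 7, Down → 2; maximin = 7.
Column maxima: E → 9, W → 8; minimax = 8.
7 ≠ 8, so there is no saddle point; optimal play is mixed.
Let the row player play Up with probability p. Expected payoff against E: 7p + 9(1−p) = −2p + 9; against W: 8p + 2(1−p) = 6p + 2.
Setting these equal: −2p + 9 = 6p + 2 ⇒ −8p = -7 ⇒ p = 7/8, and the value is (-2)·(7/8) + 9 = 29/4.
For the column player: with q = P(E), equating Up's and Down's payoffs gives −q + 8 = 7q + 2 ⇒ q = 3/4.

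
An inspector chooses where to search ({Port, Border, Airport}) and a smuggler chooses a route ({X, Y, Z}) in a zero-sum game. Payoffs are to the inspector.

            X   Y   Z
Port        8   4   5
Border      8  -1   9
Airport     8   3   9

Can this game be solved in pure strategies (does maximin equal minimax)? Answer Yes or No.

Row minima: Port → 4, Border → -1, Airport → 3; maximin = 4.
Column maxima: X → 8, Y → 4, Z → 9; minimax = 4.
maximin = minimax = 4, so a saddle point exists.

Yes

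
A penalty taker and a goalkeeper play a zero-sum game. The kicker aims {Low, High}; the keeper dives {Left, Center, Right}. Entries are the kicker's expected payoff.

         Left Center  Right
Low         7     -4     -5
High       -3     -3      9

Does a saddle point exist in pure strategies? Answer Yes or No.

Yes

Row minima: Low → -5, High → -3; maximin = -3.
Column maxima: Left → 7, Center → -3, Right → 9; minimax = -3.
maximin = minimax = -3, so a saddle point exists.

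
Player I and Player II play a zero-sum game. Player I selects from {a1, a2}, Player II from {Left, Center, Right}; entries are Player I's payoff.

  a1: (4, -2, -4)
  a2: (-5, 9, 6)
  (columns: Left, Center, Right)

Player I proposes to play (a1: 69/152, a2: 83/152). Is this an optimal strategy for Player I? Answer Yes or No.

No

Against Left this mix gives (69/152)·4 + (83/152)·(-5) = -139/152.
Against Center this mix gives (69/152)·(-2) + (83/152)·9 = 609/152.
Against Right this mix gives (69/152)·(-4) + (83/152)·6 = 111/76.
Player II will play Left, holding Player I to -139/152. Shifting weight toward the row that does better against Left would raise this floor (the equalizing mix achieves 4/19 against both Left and Right), so the proposed strategy is not optimal.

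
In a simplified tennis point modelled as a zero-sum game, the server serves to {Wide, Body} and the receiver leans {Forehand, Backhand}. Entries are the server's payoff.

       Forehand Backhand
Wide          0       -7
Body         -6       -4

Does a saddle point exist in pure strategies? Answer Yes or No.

No

Row minima: Wide → -7, Body → -6; maximin = -6.
Column maxima: Forehand → 0, Backhand → -4; minimax = -4.
-6 ≠ -4, so no pure-strategy equilibrium exists.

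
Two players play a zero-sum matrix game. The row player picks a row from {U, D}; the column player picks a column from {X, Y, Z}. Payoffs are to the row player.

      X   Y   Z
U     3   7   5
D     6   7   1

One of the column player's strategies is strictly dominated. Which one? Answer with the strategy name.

Y

X holds the row player's payoff strictly below Y in every row: 3 < 7, 6 < 7.
So Y is strictly dominated for the column player.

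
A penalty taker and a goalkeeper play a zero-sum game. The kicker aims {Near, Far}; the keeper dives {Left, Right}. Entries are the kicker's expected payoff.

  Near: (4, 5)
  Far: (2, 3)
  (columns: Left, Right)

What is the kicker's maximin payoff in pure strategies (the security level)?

4

Row minima: Near → 4, Far → 2.
The best of these is 4.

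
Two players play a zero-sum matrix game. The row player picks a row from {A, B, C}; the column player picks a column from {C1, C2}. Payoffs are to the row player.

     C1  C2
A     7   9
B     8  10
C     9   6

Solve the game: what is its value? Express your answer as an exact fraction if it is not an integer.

42/5

Row minima: A → 7, B → 8, C → 6; maximin = 8.
Column maxima: C1 → 9, C2 → 10; minimax = 9.
8 ≠ 9, so there is no saddle point; optimal play is mixed.
A is strictly dominated by B, so the row player never plays it.
On the remaining 2×2 (B, C vs C1, C2):
Let the row player play B with probability p. Expected payoff against C1: 8p + 9(1−p) = −p + 9; against C2: 10p + 6(1−p) = 4p + 6.
Setting these equal: −p + 9 = 4p + 6 ⇒ −5p = -3 ⇒ p = 3/5, and the value is (-1)·(3/5) + 9 = 42/5.
For the column player: with q = P(C1), equating B's and C's payoffs gives −2q + 10 = 3q + 6 ⇒ q = 4/5.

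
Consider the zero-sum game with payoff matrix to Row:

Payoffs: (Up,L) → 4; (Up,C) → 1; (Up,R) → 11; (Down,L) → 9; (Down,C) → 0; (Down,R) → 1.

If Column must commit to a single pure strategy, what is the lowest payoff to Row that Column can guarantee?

Column maxima: L → 9, C → 1, R → 11.
The smallest of these is 1.

1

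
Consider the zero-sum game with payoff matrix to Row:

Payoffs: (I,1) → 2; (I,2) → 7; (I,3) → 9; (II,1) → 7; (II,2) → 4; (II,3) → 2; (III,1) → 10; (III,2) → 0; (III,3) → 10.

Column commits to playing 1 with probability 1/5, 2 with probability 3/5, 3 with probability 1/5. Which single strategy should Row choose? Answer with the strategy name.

I

Expected payoff of I: (1/5)·2 + (3/5)·7 + (1/5)·9 = 32/5.
Expected payoff of II: (1/5)·7 + (3/5)·4 + (1/5)·2 = 21/5.
Expected payoff of III: (1/5)·10 + (3/5)·0 + (1/5)·10 = 4.
The largest is 32/5, so Row's best response is I.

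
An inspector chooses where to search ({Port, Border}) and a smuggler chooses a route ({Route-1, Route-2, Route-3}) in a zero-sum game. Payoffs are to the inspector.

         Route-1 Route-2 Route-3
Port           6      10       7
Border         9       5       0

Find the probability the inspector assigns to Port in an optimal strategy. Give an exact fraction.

9/10

Row minima: Port → 6, Border → 0; maximin = 6.
Column maxima: Route-1 → 9, Route-2 → 10, Route-3 → 7; minimax = 7.
6 ≠ 7, so there is no saddle point; optimal play is mixed.
Route-2 is strictly dominated by Route-3 (it gives the inspector strictly more in every row), so the smuggler never plays it.
On the remaining 2×2 (Port, Border vs Route-1, Route-3):
Let the inspector play Port with probability p. Expected payoff against Route-1: 6p + 9(1−p) = −3p + 9; against Route-3: 7p + 0(1−p) = 7p.
Setting these equal: −3p + 9 = 7p ⇒ −10p = -9 ⇒ p = 9/10, and the value is (-3)·(9/10) + 9 = 63/10.
For the smuggler: with q = P(Route-1), equating Port's and Border's payoffs gives −q + 7 = 9q ⇒ q = 7/10.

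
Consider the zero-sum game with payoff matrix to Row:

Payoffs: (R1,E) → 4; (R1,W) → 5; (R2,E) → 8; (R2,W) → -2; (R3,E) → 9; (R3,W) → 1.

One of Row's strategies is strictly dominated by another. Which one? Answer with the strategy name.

R3 gives a strictly higher payoff than R2 against every column: 9 > 8, 1 > -2.
So R2 is strictly dominated and Row never plays it.

R2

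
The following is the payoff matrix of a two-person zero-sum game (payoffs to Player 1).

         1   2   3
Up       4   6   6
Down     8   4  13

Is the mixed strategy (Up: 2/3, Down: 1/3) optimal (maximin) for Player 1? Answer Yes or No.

Yes

Against 1 this mix gives (2/3)·4 + (1/3)·8 = 16/3.
Against 2 this mix gives (2/3)·6 + (1/3)·4 = 16/3.
Against 3 this mix gives (2/3)·6 + (1/3)·13 = 25/3.
All of Player 2's active replies (1, 2) yield 16/3, and no column does worse for Player 1. The mix makes Player 2 indifferent and guarantees 16/3, so it is optimal.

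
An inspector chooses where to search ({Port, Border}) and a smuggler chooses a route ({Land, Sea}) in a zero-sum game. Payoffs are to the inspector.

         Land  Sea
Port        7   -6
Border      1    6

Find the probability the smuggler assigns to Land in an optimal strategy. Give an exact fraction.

Row minima: Port → -6, Border → 1; maximin = 1.
Column maxima: Land → 7, Sea → 6; minimax = 6.
1 ≠ 6, so there is no saddle point; optimal play is mixed.
Let the inspector play Port with probability p. Expected payoff against Land: 7p + 1(1−p) = 6p + 1; against Sea: (-6)p + 6(1−p) = −12p + 6.
Setting these equal: 6p + 1 = −12p + 6 ⇒ 18p = 5 ⇒ p = 5/18, and the value is (6)·(5/18) + 1 = 8/3.
For the smuggler: with q = P(Land), equating Port's and Border's payoffs gives 13q − 6 = −5q + 6 ⇒ q = 2/3.

2/3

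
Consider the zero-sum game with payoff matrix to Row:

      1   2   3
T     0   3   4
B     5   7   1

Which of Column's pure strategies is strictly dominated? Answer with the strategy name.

2

1 holds Row's payoff strictly below 2 in every row: 0 < 3, 5 < 7.
So 2 is strictly dominated for Column.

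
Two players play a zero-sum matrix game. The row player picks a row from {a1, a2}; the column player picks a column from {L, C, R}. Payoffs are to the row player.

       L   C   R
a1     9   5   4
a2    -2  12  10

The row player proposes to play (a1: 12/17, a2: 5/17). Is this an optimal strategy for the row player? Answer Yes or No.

Yes

Against L this mix gives (12/17)·9 + (5/17)·(-2) = 98/17.
Against C this mix gives (12/17)·5 + (5/17)·12 = 120/17.
Against R this mix gives (12/17)·4 + (5/17)·10 = 98/17.
All of the column player's active replies (L, R) yield 98/17, and no column does worse for the row player. The mix makes the column player indifferent and guarantees 98/17, so it is optimal.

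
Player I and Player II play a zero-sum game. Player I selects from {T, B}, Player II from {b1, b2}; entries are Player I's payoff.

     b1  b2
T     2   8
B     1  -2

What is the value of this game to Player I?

Row minima: T → 2, B → -2; maximin = 2.
Column maxima: b1 → 2, b2 → 8; minimax = 2.
Since maximin = minimax = 2, there is a saddle point and the value is 2.

2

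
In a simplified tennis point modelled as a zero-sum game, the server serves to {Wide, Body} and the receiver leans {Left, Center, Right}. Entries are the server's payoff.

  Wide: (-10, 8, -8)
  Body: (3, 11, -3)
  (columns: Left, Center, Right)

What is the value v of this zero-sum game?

-3

Row minima: Wide → -10, Body → -3; maximin = -3.
Column maxima: Left → 3, Center → 11, Right → -3; minimax = -3.
Since maximin = minimax = -3, there is a saddle point and the value is -3.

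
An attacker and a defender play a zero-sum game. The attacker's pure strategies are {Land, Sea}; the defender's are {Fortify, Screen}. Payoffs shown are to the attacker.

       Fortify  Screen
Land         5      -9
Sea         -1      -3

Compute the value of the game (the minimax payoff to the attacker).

-3

Row minima: Land → -9, Sea → -3; maximin = -3.
Column maxima: Fortify → 5, Screen → -3; minimax = -3.
Since maximin = minimax = -3, there is a saddle point and the value is -3.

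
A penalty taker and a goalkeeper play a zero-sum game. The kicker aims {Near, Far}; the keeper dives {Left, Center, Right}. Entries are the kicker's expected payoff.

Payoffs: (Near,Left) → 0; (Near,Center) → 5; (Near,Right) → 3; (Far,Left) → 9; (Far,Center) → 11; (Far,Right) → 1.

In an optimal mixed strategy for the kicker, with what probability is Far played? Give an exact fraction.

Row minima: Near → 0, Far → 1; maximin = 1.
Column maxima: Left → 9, Center → 11, Right → 3; minimax = 3.
1 ≠ 3, so there is no saddle point; optimal play is mixed.
Center is strictly dominated by Left (it gives the kicker strictly more in every row), so the keeper never plays it.
On the remaining 2×2 (Near, Far vs Left, Right):
Let the kicker play Near with probability p. Expected payoff against Left: 0p + 9(1−p) = −9p + 9; against Right: 3p + 1(1−p) = 2p + 1.
Setting these equal: −9p + 9 = 2p + 1 ⇒ −11p = -8 ⇒ p = 8/11, and the value is (-9)·(8/11) + 9 = 27/11.
For the keeper: with q = P(Left), equating Near's and Far's payoffs gives −3q + 3 = 8q + 1 ⇒ q = 2/11.

3/11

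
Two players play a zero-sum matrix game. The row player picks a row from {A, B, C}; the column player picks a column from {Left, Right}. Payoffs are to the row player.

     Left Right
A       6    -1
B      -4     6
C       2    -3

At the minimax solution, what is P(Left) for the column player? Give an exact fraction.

Row minima: A → -1, B → -4, C → -3; maximin = -1.
Column maxima: Left → 6, Right → 6; minimax = 6.
-1 ≠ 6, so there is no saddle point; optimal play is mixed.
C is strictly dominated by A, so the row player never plays it.
On the remaining 2×2 (A, B vs Left, Right):
Let the row player play A with probability p. Expected payoff against Left: 6p + (-4)(1−p) = 10p − 4; against Right: (-1)p + 6(1−p) = −7p + 6.
Setting these equal: 10p − 4 = −7p + 6 ⇒ 17p = 10 ⇒ p = 10/17, and the value is (10)·(10/17) − 4 = 32/17.
For the column player: with q = P(Left), equating A's and B's payoffs gives 7q − 1 = −10q + 6 ⇒ q = 7/17.

7/17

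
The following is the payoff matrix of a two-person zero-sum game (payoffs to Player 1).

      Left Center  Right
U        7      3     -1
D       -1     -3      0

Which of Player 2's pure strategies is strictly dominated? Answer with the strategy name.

Center holds Player 1's payoff strictly below Left in every row: 3 < 7, -3 < -1.
So Left is strictly dominated for Player 2.

Left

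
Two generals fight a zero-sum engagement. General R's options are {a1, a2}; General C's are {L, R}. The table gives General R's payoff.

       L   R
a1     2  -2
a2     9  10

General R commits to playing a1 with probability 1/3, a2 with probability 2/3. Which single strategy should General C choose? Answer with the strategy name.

If General C plays L, General R's expected payoff is (1/3)·2 + (2/3)·9 = 20/3.
If General C plays R, General R's expected payoff is (1/3)·(-2) + (2/3)·10 = 6.
General C minimizes General R's payoff; the smallest is 6, so the best response is R.

R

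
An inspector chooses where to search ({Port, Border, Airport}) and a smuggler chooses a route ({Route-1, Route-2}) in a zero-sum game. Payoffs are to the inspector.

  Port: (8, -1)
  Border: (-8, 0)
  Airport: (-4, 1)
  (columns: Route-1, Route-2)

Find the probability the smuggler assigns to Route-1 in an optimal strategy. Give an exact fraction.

Row minima: Port → -1, Border → -8, Airport → -4; maximin = -1.
Column maxima: Route-1 → 8, Route-2 → 1; minimax = 1.
-1 ≠ 1, so there is no saddle point; optimal play is mixed.
Border is strictly dominated by Airport, so the inspector never plays it.
On the remaining 2×2 (Port, Airport vs Route-1, Route-2):
Let the inspector play Port with probability p. Expected payoff against Route-1: 8p + (-4)(1−p) = 12p − 4; against Route-2: (-1)p + 1(1−p) = −2p + 1.
Setting these equal: 12p − 4 = −2p + 1 ⇒ 14p = 5 ⇒ p = 5/14, and the value is (12)·(5/14) − 4 = 2/7.
For the smuggler: with q = P(Route-1), equating Port's and Airport's payoffs gives 9q − 1 = −5q + 1 ⇒ q = 1/7.

1/7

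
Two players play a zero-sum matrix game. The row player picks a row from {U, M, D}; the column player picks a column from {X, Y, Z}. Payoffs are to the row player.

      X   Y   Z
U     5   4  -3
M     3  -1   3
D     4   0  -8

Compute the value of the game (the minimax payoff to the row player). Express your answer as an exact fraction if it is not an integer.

Row minima: U → -3, M → -1, D → -8; maximin = -1.
Column maxima: X → 5, Y → 4, Z → 3; minimax = 3.
-1 ≠ 3, so there is no saddle point; optimal play is mixed.
D is strictly dominated by U, so the row player never plays it.
X is strictly dominated by Y (it gives the row player strictly more in every row), so the column player never plays it.
On the remaining 2×2 (U, M vs Y, Z):
Let the row player play U with probability p. Expected payoff against Y: 4p + (-1)(1−p) = 5p − 1; against Z: (-3)p + 3(1−p) = −6p + 3.
Setting these equal: 5p − 1 = −6p + 3 ⇒ 11p = 4 ⇒ p = 4/11, and the value is (5)·(4/11) − 1 = 9/11.
For the column player: with q = P(Y), equating U's and M's payoffs gives 7q − 3 = −4q + 3 ⇒ q = 6/11.

9/11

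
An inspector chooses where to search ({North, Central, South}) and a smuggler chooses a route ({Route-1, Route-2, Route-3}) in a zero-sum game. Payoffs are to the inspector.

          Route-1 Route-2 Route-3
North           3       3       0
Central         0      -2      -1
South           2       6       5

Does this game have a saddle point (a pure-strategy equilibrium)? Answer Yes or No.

Row minima: North → 0, Central → -2, South → 2; maximin = 2.
Column maxima: Route-1 → 3, Route-2 → 6, Route-3 → 5; minimax = 3.
2 ≠ 3, so no pure-strategy equilibrium exists.

No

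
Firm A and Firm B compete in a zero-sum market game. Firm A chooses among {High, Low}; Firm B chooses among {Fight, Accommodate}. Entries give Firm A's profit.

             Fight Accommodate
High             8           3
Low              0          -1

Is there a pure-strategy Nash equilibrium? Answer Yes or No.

Row minima: High → 3, Low → -1; maximin = 3.
Column maxima: Fight → 8, Accommodate → 3; minimax = 3.
maximin = minimax = 3, so a saddle point exists.

Yes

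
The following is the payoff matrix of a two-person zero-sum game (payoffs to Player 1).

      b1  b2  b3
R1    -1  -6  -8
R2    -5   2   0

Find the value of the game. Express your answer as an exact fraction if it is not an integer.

-10/3

Row minima: R1 → -8, R2 → -5; maximin = -5.
Column maxima: b1 → -1, b2 → 2, b3 → 0; minimax = -1.
-5 ≠ -1, so there is no saddle point; optimal play is mixed.
b2 is strictly dominated by b3 (it gives Player 1 strictly more in every row), so Player 2 never plays it.
On the remaining 2×2 (R1, R2 vs b1, b3):
Let Player 1 play R1 with probability p. Expected payoff against b1: (-1)p + (-5)(1−p) = 4p − 5; against b3: (-8)p + 0(1−p) = −8p.
Setting these equal: 4p − 5 = −8p ⇒ 12p = 5 ⇒ p = 5/12, and the value is (4)·(5/12) − 5 = -10/3.
For Player 2: with q = P(b1), equating R1's and R2's payoffs gives 7q − 8 = −5q ⇒ q = 2/3.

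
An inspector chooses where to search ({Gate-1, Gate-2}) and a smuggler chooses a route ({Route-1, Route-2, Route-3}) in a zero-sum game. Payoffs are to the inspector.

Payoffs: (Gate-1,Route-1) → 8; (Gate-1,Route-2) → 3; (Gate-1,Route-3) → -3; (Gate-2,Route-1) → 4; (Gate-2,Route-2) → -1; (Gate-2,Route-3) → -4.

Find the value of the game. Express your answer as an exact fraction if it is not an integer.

-3

Row minima: Gate-1 → -3, Gate-2 → -4; maximin = -3.
Column maxima: Route-1 → 8, Route-2 → 3, Route-3 → -3; minimax = -3.
Since maximin = minimax = -3, there is a saddle point and the value is -3.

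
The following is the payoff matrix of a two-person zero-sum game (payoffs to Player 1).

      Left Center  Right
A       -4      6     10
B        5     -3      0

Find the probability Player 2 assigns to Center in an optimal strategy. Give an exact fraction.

1/2

Row minima: A → -4, B → -3; maximin = -3.
Column maxima: Left → 5, Center → 6, Right → 10; minimax = 5.
-3 ≠ 5, so there is no saddle point; optimal play is mixed.
Right is strictly dominated by Center (it gives Player 1 strictly more in every row), so Player 2 never plays it.
On the remaining 2×2 (A, B vs Left, Center):
Let Player 1 play A with probability p. Expected payoff against Left: (-4)p + 5(1−p) = −9p + 5; against Center: 6p + (-3)(1−p) = 9p − 3.
Setting these equal: −9p + 5 = 9p − 3 ⇒ −18p = -8 ⇒ p = 4/9, and the value is (-9)·(4/9) + 5 = 1.
For Player 2: with q = P(Left), equating A's and B's payoffs gives −10q + 6 = 8q − 3 ⇒ q = 1/2.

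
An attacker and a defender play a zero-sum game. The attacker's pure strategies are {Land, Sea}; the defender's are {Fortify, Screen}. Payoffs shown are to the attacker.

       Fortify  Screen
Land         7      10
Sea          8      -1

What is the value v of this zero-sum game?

29/4

Row minima: Land → 7, Sea → -1; maximin = 7.
Column maxima: Fortify → 8, Screen → 10; minimax = 8.
7 ≠ 8, so there is no saddle point; optimal play is mixed.
Let the attacker play Land with probability p. Expected payoff against Fortify: 7p + 8(1−p) = −p + 8; against Screen: 10p + (-1)(1−p) = 11p − 1.
Setting these equal: −p + 8 = 11p − 1 ⇒ −12p = -9 ⇒ p = 3/4, and the value is (-1)·(3/4) + 8 = 29/4.
For the defender: with q = P(Fortify), equating Land's and Sea's payoffs gives −3q + 10 = 9q − 1 ⇒ q = 11/12.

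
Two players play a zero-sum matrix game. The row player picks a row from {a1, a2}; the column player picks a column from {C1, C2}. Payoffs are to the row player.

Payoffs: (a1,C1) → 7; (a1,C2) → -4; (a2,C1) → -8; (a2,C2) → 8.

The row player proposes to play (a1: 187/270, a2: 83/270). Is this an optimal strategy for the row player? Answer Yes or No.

No

Against C1 this mix gives (187/270)·7 + (83/270)·(-8) = 43/18.
Against C2 this mix gives (187/270)·(-4) + (83/270)·8 = -14/45.
The column player will play C2, holding the row player to -14/45. Shifting weight toward the row that does better against C2 would raise this floor (the equalizing mix achieves 8/9 against both C2 and C1), so the proposed strategy is not optimal.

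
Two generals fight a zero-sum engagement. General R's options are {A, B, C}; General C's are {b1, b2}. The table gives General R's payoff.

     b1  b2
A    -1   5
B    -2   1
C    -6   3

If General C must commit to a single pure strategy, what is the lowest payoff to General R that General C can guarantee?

Column maxima: b1 → -1, b2 → 5.
The smallest of these is -1.

-1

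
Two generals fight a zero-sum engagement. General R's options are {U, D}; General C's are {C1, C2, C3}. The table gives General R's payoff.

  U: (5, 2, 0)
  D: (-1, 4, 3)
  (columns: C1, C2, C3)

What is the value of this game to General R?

5/3

Row minima: U → 0, D → -1; maximin = 0.
Column maxima: C1 → 5, C2 → 4, C3 → 3; minimax = 3.
0 ≠ 3, so there is no saddle point; optimal play is mixed.
C2 is strictly dominated by C3 (it gives General R strictly more in every row), so General C never plays it.
On the remaining 2×2 (U, D vs C1, C3):
Let General R play U with probability p. Expected payoff against C1: 5p + (-1)(1−p) = 6p − 1; against C3: 0p + 3(1−p) = −3p + 3.
Setting these equal: 6p − 1 = −3p + 3 ⇒ 9p = 4 ⇒ p = 4/9, and the value is (6)·(4/9) − 1 = 5/3.
For General C: with q = P(C1), equating U's and D's payoffs gives 5q = −4q + 3 ⇒ q = 1/3.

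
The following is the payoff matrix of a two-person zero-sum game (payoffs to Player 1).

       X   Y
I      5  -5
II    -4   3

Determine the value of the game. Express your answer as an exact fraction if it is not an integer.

-5/17

Row minima: I → -5, II → -4; maximin = -4.
Column maxima: X → 5, Y → 3; minimax = 3.
-4 ≠ 3, so there is no saddle point; optimal play is mixed.
Let Player 1 play I with probability p. Expected payoff against X: 5p + (-4)(1−p) = 9p − 4; against Y: (-5)p + 3(1−p) = −8p + 3.
Setting these equal: 9p − 4 = −8p + 3 ⇒ 17p = 7 ⇒ p = 7/17, and the value is (9)·(7/17) − 4 = -5/17.
For Player 2: with q = P(X), equating I's and II's payoffs gives 10q − 5 = −7q + 3 ⇒ q = 8/17.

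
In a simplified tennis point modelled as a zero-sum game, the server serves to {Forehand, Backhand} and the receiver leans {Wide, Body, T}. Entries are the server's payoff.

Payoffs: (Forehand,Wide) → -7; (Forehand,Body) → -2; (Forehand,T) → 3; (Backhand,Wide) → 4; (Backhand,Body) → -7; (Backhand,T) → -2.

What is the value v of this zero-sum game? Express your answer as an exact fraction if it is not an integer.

Row minima: Forehand → -7, Backhand → -7; maximin = -7.
Column maxima: Wide → 4, Body → -2, T → 3; minimax = -2.
-7 ≠ -2, so there is no saddle point; optimal play is mixed.
T is strictly dominated by Body (it gives the server strictly more in every row), so the receiver never plays it.
On the remaining 2×2 (Forehand, Backhand vs Wide, Body):
Let the server play Forehand with probability p. Expected payoff against Wide: (-7)p + 4(1−p) = −11p + 4; against Body: (-2)p + (-7)(1−p) = 5p − 7.
Setting these equal: −11p + 4 = 5p − 7 ⇒ −16p = -11 ⇒ p = 11/16, and the value is (-11)·(11/16) + 4 = -57/16.
For the receiver: with q = P(Wide), equating Forehand's and Backhand's payoffs gives −5q − 2 = 11q − 7 ⇒ q = 5/16.

-57/16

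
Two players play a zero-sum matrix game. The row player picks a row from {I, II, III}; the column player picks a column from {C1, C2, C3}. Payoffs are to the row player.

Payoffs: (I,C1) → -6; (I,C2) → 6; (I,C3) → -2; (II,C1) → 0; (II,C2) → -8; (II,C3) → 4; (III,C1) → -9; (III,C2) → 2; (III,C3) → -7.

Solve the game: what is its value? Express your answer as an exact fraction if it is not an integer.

-12/5

Row minima: I → -6, II → -8, III → -9; maximin = -6.
Column maxima: C1 → 0, C2 → 6, C3 → 4; minimax = 0.
-6 ≠ 0, so there is no saddle point; optimal play is mixed.
III is strictly dominated by I, so the row player never plays it.
C3 is strictly dominated by C1 (it gives the row player strictly more in every row), so the column player never plays it.
On the remaining 2×2 (I, II vs C1, C2):
Let the row player play I with probability p. Expected payoff against C1: (-6)p + 0(1−p) = −6p; against C2: 6p + (-8)(1−p) = 14p − 8.
Setting these equal: −6p = 14p − 8 ⇒ −20p = -8 ⇒ p = 2/5, and the value is (-6)·(2/5) = -12/5.
For the column player: with q = P(C1), equating I's and II's payoffs gives −12q + 6 = 8q − 8 ⇒ q = 7/10.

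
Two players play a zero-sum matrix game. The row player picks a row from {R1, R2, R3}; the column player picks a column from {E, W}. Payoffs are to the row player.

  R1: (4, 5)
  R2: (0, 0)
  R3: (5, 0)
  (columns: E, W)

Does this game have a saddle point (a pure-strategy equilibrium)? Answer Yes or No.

Row minima: R1 → 4, R2 → 0, R3 → 0; maximin = 4.
Column maxima: E → 5, W → 5; minimax = 5.
4 ≠ 5, so no pure-strategy equilibrium exists.

No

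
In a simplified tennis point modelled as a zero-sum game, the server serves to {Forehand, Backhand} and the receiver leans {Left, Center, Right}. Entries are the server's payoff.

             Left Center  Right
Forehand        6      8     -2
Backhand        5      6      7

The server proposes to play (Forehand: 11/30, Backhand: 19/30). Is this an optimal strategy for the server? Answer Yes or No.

No

Against Left this mix gives (11/30)·6 + (19/30)·5 = 161/30.
Against Center this mix gives (11/30)·8 + (19/30)·6 = 101/15.
Against Right this mix gives (11/30)·(-2) + (19/30)·7 = 37/10.
The receiver will play Right, holding the server to 37/10. Shifting weight toward the row that does better against Right would raise this floor (the equalizing mix achieves 26/5 against both Right and Left), so the proposed strategy is not optimal.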